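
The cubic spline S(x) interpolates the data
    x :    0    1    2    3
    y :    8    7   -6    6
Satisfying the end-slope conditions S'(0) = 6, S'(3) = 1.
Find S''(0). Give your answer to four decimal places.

-4.9333

Let σ_i = S''(x_i). Step sizes h_i = 1, 1, 1; slopes of the chords Δ_i = (y_(i+1) - y_i)/h_i = -1, -13, 12.
  1·σ_0 + 4·σ_1 + 1·σ_2 = 6(Δ_1 - Δ_0) = -72
  1·σ_1 + 4·σ_2 + 1·σ_3 = 6(Δ_2 - Δ_1) = 150
Clamped end conditions give two more equations: 2h_0·σ_0 + h_0·σ_1 = 6(Δ_0 - S'(0)) = -42 and h_2·σ_2 + 2h_2·σ_3 = 6(S'(3) - Δ_2) = -66.
Forward elimination and back-substitution give σ_0 = -74/15, σ_1 = -482/15, σ_2 = 922/15, σ_3 = -956/15.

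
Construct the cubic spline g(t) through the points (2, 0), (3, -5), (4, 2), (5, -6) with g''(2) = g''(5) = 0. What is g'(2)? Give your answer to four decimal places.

Write σ_i for g''(x_i). With h_i = 1, 1, 1 and divided differences Δ_i = -5, 7, -8, the continuity of g' gives the tridiagonal system
  1·σ_0 + 4·σ_1 + 1·σ_2 = 6(Δ_1 - Δ_0) = 72
  1·σ_1 + 4·σ_2 + 1·σ_3 = 6(Δ_2 - Δ_1) = -90
Natural end conditions: σ_0 = σ_3 = 0.
Solving: σ_0 = 0, σ_1 = 126/5, σ_2 = -144/5, σ_3 = 0.
On [2, 3], g'(t) = b_0 + 2c_0·(t - 2) + 3d_0·(t - 2)² with b_0 = Δ_0 - h_0(2σ_0 + σ_1)/6 = -46/5, c_0 = σ_0/2 = 0, d_0 = (σ_1 - σ_0)/(6h_0) = 21/5. So g'(2) = -46/5.

-9.2000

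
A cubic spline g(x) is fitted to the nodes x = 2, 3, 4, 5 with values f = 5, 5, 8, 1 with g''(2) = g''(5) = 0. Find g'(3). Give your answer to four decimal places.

2.9333

Write m_i for g''(x_i). With h_i = 1, 1, 1 and divided differences Δ_i = 0, 3, -7, the continuity of g' gives the tridiagonal system
  1·m_0 + 4·m_1 + 1·m_2 = 6(Δ_1 - Δ_0) = 18
  1·m_1 + 4·m_2 + 1·m_3 = 6(Δ_2 - Δ_1) = -60
Natural end conditions: m_0 = m_3 = 0.
Solving the tridiagonal system: m_0 = 0, m_1 = 44/5, m_2 = -86/5, m_3 = 0.
On [3, 4], g'(x) = b_1 + 2c_1·(x - 3) + 3d_1·(x - 3)² with b_1 = Δ_1 - h_1(2m_1 + m_2)/6 = 44/15, c_1 = m_1/2 = 22/5, d_1 = (m_2 - m_1)/(6h_1) = -13/3. So g'(3) = 44/15.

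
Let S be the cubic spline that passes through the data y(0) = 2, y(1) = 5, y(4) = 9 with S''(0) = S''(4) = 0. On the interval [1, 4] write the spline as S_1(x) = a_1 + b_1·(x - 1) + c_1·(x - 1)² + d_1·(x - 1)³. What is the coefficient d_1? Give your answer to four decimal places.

Write σ_i for S''(x_i). With h_i = 1, 3 and divided differences Δ_i = 3, 4/3, the continuity of S' gives the tridiagonal system
  1·σ_0 + 8·σ_1 + 3·σ_2 = 6(Δ_1 - Δ_0) = -10
Natural end conditions: σ_0 = σ_2 = 0.
Solving: σ_0 = 0, σ_1 = -5/4, σ_2 = 0.
On [1, 4], with S_1(x) = a_1 + b_1·(x - 1) + c_1·(x - 1)² + d_1·(x - 1)³: c_1 = σ_1/2 = -5/8, d_1 = (σ_2 - σ_1)/(6h_1) = 5/72, b_1 = Δ_1 - h_1(2σ_1 + σ_2)/6 = 31/12.

0.0694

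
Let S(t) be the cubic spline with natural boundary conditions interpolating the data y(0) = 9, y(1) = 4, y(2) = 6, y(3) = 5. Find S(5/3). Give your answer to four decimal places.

With M_i denoting the second derivative at x_i, h_i = 1, 1, 1, and Δ_i = (y_(i+1) − y_i)/h_i = -5, 2, -1:
  1·M_0 + 4·M_1 + 1·M_2 = 6(Δ_1 - Δ_0) = 42
  1·M_1 + 4·M_2 + 1·M_3 = 6(Δ_2 - Δ_1) = -18
Natural end conditions: M_0 = M_3 = 0.
Forward elimination and back-substitution give M_0 = 0, M_1 = 62/5, M_2 = -38/5, M_3 = 0.
On [1, 2], S(t) = 4 - 13/15·(t - 1) + 31/5·(t - 1)² - 10/3·(t - 1)³.
With (t - 1) = 2/3: S(5/3) = 2102/405.

5.1901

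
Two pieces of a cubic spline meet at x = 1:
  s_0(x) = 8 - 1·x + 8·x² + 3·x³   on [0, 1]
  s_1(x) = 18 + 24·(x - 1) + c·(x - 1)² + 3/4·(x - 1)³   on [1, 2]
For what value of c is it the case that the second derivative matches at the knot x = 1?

17

s_0''(x) = 16 + 18·x, so s_0''(1) = 34. On the right, s_1''(1) = 2c, so c = 17.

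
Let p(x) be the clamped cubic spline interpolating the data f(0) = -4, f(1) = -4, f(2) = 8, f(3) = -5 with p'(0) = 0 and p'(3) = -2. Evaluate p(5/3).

Write M_i for p''(x_i). With h_i = 1, 1, 1 and divided differences Δ_i = 0, 12, -13, the continuity of p' gives the tridiagonal system
  1·M_0 + 4·M_1 + 1·M_2 = 6(Δ_1 - Δ_0) = 72
  1·M_1 + 4·M_2 + 1·M_3 = 6(Δ_2 - Δ_1) = -150
Clamped end conditions give two more equations: 2h_0·M_0 + h_0·M_1 = 6(Δ_0 - p'(0)) = 0 and h_2·M_2 + 2h_2·M_3 = 6(p'(3) - Δ_2) = 66.
Solving: M_0 = -58/3, M_1 = 116/3, M_2 = -190/3, M_3 = 194/3.
On [1, 2], p(x) = -4 + 29/3·(x - 1) + 58/3·(x - 1)² - 17·(x - 1)³.
With (x - 1) = 2/3: p(5/3) = 6.

6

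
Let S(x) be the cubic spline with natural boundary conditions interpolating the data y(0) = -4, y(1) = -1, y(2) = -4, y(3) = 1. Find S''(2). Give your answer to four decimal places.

Put m_i = S'' at the i-th knot. Here h = (1, 1, 1) and Δ = (3, -3, 5), so the interior equations h_(i-1)·m_(i-1) + 2(h_(i-1)+h_i)·m_i + h_i·m_(i+1) = 6(Δ_i − Δ_(i-1)) read
  1·m_0 + 4·m_1 + 1·m_2 = 6(Δ_1 - Δ_0) = -36
  1·m_1 + 4·m_2 + 1·m_3 = 6(Δ_2 - Δ_1) = 48
Natural end conditions: m_0 = m_3 = 0.
Solving: m_0 = 0, m_1 = -64/5, m_2 = 76/5, m_3 = 0.

15.2000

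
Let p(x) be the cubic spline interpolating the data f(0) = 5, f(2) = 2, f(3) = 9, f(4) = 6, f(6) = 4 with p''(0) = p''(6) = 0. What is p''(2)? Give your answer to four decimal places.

Put M_i = p'' at the i-th knot. Here h = (2, 1, 1, 2) and Δ = (-3/2, 7, -3, -1), so the interior equations h_(i-1)·M_(i-1) + 2(h_(i-1)+h_i)·M_i + h_i·M_(i+1) = 6(Δ_i − Δ_(i-1)) read
  2·M_0 + 6·M_1 + 1·M_2 = 6(Δ_1 - Δ_0) = 51
  1·M_1 + 4·M_2 + 1·M_3 = 6(Δ_2 - Δ_1) = -60
  1·M_2 + 6·M_3 + 2·M_4 = 6(Δ_3 - Δ_2) = 12
Natural end conditions: M_0 = M_4 = 0.
Forward elimination and back-substitution give M_0 = 0, M_1 = 515/44, M_2 = -423/22, M_3 = 229/44, M_4 = 0.

11.7045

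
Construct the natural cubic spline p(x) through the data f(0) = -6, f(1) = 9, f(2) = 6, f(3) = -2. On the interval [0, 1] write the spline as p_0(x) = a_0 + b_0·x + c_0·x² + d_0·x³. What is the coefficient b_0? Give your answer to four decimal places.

Let M_i = p''(x_i). Step sizes h_i = 1, 1, 1; slopes of the chords Δ_i = (y_(i+1) - y_i)/h_i = 15, -3, -8.
  1·M_0 + 4·M_1 + 1·M_2 = 6(Δ_1 - Δ_0) = -108
  1·M_1 + 4·M_2 + 1·M_3 = 6(Δ_2 - Δ_1) = -30
Natural end conditions: M_0 = M_3 = 0.
Solving the tridiagonal system: M_0 = 0, M_1 = -134/5, M_2 = -4/5, M_3 = 0.
On [0, 1], with p_0(x) = a_0 + b_0·x + c_0·x² + d_0·x³: c_0 = M_0/2 = 0, d_0 = (M_1 - M_0)/(6h_0) = -67/15, b_0 = Δ_0 - h_0(2M_0 + M_1)/6 = 292/15.

19.4667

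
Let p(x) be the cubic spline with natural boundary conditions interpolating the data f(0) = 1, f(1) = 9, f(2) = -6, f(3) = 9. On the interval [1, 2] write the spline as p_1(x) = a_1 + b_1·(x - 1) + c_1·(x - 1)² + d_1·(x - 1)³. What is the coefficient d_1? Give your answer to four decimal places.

With M_i denoting the second derivative at x_i, h_i = 1, 1, 1, and Δ_i = (y_(i+1) − y_i)/h_i = 8, -15, 15:
  1·M_0 + 4·M_1 + 1·M_2 = 6(Δ_1 - Δ_0) = -138
  1·M_1 + 4·M_2 + 1·M_3 = 6(Δ_2 - Δ_1) = 180
Natural end conditions: M_0 = M_3 = 0.
Solving the tridiagonal system: M_0 = 0, M_1 = -244/5, M_2 = 286/5, M_3 = 0.
On [1, 2], with p_1(x) = a_1 + b_1·(x - 1) + c_1·(x - 1)² + d_1·(x - 1)³: c_1 = M_1/2 = -122/5, d_1 = (M_2 - M_1)/(6h_1) = 53/3, b_1 = Δ_1 - h_1(2M_1 + M_2)/6 = -124/15.

17.6667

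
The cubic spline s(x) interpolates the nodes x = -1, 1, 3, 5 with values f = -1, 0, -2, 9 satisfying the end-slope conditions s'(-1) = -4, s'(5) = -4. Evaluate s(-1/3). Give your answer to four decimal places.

-1.8519

With σ_i denoting the second derivative at x_i, h_i = 2, 2, 2, and Δ_i = (y_(i+1) − y_i)/h_i = 1/2, -1, 11/2:
  2·σ_0 + 8·σ_1 + 2·σ_2 = 6(Δ_1 - Δ_0) = -9
  2·σ_1 + 8·σ_2 + 2·σ_3 = 6(Δ_2 - Δ_1) = 39
Clamped end conditions give two more equations: 2h_0·σ_0 + h_0·σ_1 = 6(Δ_0 - s'(-1)) = 27 and h_2·σ_2 + 2h_2·σ_3 = 6(s'(5) - Δ_2) = -57.
Solving: σ_0 = 10, σ_1 = -13/2, σ_2 = 23/2, σ_3 = -20.
On [-1, 1], s(x) = -1 - 4·(x + 1) + 5·(x + 1)² - 11/8·(x + 1)³.
With (x + 1) = 2/3: s(-1/3) = -50/27.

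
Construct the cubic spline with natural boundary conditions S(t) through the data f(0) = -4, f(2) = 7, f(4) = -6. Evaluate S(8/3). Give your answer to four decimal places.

4.8889

Put M_i = S'' at the i-th knot. Here h = (2, 2) and Δ = (11/2, -13/2), so the interior equations h_(i-1)·M_(i-1) + 2(h_(i-1)+h_i)·M_i + h_i·M_(i+1) = 6(Δ_i − Δ_(i-1)) read
  2·M_0 + 8·M_1 + 2·M_2 = 6(Δ_1 - Δ_0) = -72
Natural end conditions: M_0 = M_2 = 0.
Hence M_0 = 0, M_1 = -9, M_2 = 0.
On [2, 4], S(t) = 7 - 1/2·(t - 2) - 9/2·(t - 2)² + 3/4·(t - 2)³.
With (t - 2) = 2/3: S(8/3) = 44/9.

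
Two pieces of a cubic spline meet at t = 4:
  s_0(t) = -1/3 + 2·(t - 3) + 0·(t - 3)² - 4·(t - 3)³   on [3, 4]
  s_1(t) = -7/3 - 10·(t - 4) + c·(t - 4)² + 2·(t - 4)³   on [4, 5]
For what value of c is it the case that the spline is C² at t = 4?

s_0''(t) = 0 - 24·(t - 3), so s_0''(4) = -24. On the right, s_1''(4) = 2c, so c = -12.

-12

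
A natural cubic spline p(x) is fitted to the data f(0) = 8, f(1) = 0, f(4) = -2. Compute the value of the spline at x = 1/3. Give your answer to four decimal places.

5.0617

Write m_i for p''(x_i). With h_i = 1, 3 and divided differences Δ_i = -8, -2/3, the continuity of p' gives the tridiagonal system
  1·m_0 + 8·m_1 + 3·m_2 = 6(Δ_1 - Δ_0) = 44
Natural end conditions: m_0 = m_2 = 0.
Solving: m_0 = 0, m_1 = 11/2, m_2 = 0.
On [0, 1], p(x) = 8 - 107/12·x + 0·x² + 11/12·x³.
With x = 1/3: p(1/3) = 410/81.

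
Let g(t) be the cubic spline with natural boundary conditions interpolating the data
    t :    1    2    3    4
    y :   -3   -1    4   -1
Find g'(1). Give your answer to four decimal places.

Write m_i for g''(x_i). With h_i = 1, 1, 1 and divided differences Δ_i = 2, 5, -5, the continuity of g' gives the tridiagonal system
  1·m_0 + 4·m_1 + 1·m_2 = 6(Δ_1 - Δ_0) = 18
  1·m_1 + 4·m_2 + 1·m_3 = 6(Δ_2 - Δ_1) = -60
Natural end conditions: m_0 = m_3 = 0.
Forward elimination and back-substitution give m_0 = 0, m_1 = 44/5, m_2 = -86/5, m_3 = 0.
On [1, 2], g'(t) = b_0 + 2c_0·(t - 1) + 3d_0·(t - 1)² with b_0 = Δ_0 - h_0(2m_0 + m_1)/6 = 8/15, c_0 = m_0/2 = 0, d_0 = (m_1 - m_0)/(6h_0) = 22/15. So g'(1) = 8/15.

0.5333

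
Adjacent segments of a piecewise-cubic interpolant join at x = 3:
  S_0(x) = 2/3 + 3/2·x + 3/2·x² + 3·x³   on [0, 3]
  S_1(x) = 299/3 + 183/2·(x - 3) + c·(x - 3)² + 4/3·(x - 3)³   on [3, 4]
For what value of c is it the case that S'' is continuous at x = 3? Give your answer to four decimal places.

28.5000

S_0''(x) = 3 + 18·x, so S_0''(3) = 57. On the right, S_1''(3) = 2c, so c = 57/2.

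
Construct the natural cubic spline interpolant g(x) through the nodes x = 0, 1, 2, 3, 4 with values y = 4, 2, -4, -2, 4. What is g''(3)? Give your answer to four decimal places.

2.5714

Put σ_i = g'' at the i-th knot. Here h = (1, 1, 1, 1) and Δ = (-2, -6, 2, 6), so the interior equations h_(i-1)·σ_(i-1) + 2(h_(i-1)+h_i)·σ_i + h_i·σ_(i+1) = 6(Δ_i − Δ_(i-1)) read
  1·σ_0 + 4·σ_1 + 1·σ_2 = 6(Δ_1 - Δ_0) = -24
  1·σ_1 + 4·σ_2 + 1·σ_3 = 6(Δ_2 - Δ_1) = 48
  1·σ_2 + 4·σ_3 + 1·σ_4 = 6(Δ_3 - Δ_2) = 24
Natural end conditions: σ_0 = σ_4 = 0.
Solving the tridiagonal system: σ_0 = 0, σ_1 = -66/7, σ_2 = 96/7, σ_3 = 18/7, σ_4 = 0.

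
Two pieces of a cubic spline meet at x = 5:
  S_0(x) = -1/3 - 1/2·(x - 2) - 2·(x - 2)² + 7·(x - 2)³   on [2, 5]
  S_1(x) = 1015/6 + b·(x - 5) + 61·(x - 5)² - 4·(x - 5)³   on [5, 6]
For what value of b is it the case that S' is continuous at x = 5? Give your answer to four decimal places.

S_0'(x) = -1/2 - 4·(x - 2) + 21·(x - 2)², so S_0'(5) = 353/2. On the right, S_1'(5) = b, so b = 353/2.

176.5000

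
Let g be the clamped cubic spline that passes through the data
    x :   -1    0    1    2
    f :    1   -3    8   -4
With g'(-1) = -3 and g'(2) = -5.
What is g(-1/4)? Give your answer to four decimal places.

-3.3969

With σ_i denoting the second derivative at x_i, h_i = 1, 1, 1, and Δ_i = (y_(i+1) − y_i)/h_i = -4, 11, -12:
  1·σ_0 + 4·σ_1 + 1·σ_2 = 6(Δ_1 - Δ_0) = 90
  1·σ_1 + 4·σ_2 + 1·σ_3 = 6(Δ_2 - Δ_1) = -138
Clamped end conditions give two more equations: 2h_0·σ_0 + h_0·σ_1 = 6(Δ_0 - g'(-1)) = -6 and h_2·σ_2 + 2h_2·σ_3 = 6(g'(2) - Δ_2) = 42.
Forward elimination and back-substitution give σ_0 = -368/15, σ_1 = 646/15, σ_2 = -866/15, σ_3 = 748/15.
On [-1, 0], g(x) = 1 - 3·(x + 1) - 184/15·(x + 1)² + 169/15·(x + 1)³.
With (x + 1) = 3/4: g(-1/4) = -1087/320.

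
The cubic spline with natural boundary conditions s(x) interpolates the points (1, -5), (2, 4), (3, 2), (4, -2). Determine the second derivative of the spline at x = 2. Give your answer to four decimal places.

Put M_i = s'' at the i-th knot. Here h = (1, 1, 1) and Δ = (9, -2, -4), so the interior equations h_(i-1)·M_(i-1) + 2(h_(i-1)+h_i)·M_i + h_i·M_(i+1) = 6(Δ_i − Δ_(i-1)) read
  1·M_0 + 4·M_1 + 1·M_2 = 6(Δ_1 - Δ_0) = -66
  1·M_1 + 4·M_2 + 1·M_3 = 6(Δ_2 - Δ_1) = -12
Natural end conditions: M_0 = M_3 = 0.
Solving: M_0 = 0, M_1 = -84/5, M_2 = 6/5, M_3 = 0.

-16.8000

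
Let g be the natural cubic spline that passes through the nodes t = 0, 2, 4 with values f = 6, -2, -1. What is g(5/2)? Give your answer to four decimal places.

-2.4883

Put m_i = g'' at the i-th knot. Here h = (2, 2) and Δ = (-4, 1/2), so the interior equations h_(i-1)·m_(i-1) + 2(h_(i-1)+h_i)·m_i + h_i·m_(i+1) = 6(Δ_i − Δ_(i-1)) read
  2·m_0 + 8·m_1 + 2·m_2 = 6(Δ_1 - Δ_0) = 27
Natural end conditions: m_0 = m_2 = 0.
Hence m_0 = 0, m_1 = 27/8, m_2 = 0.
On [2, 4], g(t) = -2 - 7/4·(t - 2) + 27/16·(t - 2)² - 9/32·(t - 2)³.
With (t - 2) = 1/2: g(5/2) = -637/256.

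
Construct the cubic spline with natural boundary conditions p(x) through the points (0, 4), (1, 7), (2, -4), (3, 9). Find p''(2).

44

Let M_i = p''(x_i). Step sizes h_i = 1, 1, 1; slopes of the chords Δ_i = (y_(i+1) - y_i)/h_i = 3, -11, 13.
  1·M_0 + 4·M_1 + 1·M_2 = 6(Δ_1 - Δ_0) = -84
  1·M_1 + 4·M_2 + 1·M_3 = 6(Δ_2 - Δ_1) = 144
Natural end conditions: M_0 = M_3 = 0.
Solving: M_0 = 0, M_1 = -32, M_2 = 44, M_3 = 0.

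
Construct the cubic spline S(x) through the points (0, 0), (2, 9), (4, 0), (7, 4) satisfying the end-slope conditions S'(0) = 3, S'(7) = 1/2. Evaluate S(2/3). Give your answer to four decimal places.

3.2082

Let m_i = S''(x_i). Step sizes h_i = 2, 2, 3; slopes of the chords Δ_i = (y_(i+1) - y_i)/h_i = 9/2, -9/2, 4/3.
  2·m_0 + 8·m_1 + 2·m_2 = 6(Δ_1 - Δ_0) = -54
  2·m_1 + 10·m_2 + 3·m_3 = 6(Δ_2 - Δ_1) = 35
Clamped end conditions give two more equations: 2h_0·m_0 + h_0·m_1 = 6(Δ_0 - S'(0)) = 9 and h_2·m_2 + 2h_2·m_3 = 6(S'(7) - Δ_2) = -5.
Solving the tridiagonal system: m_0 = 274/37, m_1 = -763/74, m_2 = 253/37, m_3 = -472/111.
On [0, 2], S(x) = 0 + 3·x + 137/37·x² - 437/296·x³.
With x = 2/3: S(2/3) = 3205/999.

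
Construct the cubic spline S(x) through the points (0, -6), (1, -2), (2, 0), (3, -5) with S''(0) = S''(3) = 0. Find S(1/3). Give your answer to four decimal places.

Write σ_i for S''(x_i). With h_i = 1, 1, 1 and divided differences Δ_i = 4, 2, -5, the continuity of S' gives the tridiagonal system
  1·σ_0 + 4·σ_1 + 1·σ_2 = 6(Δ_1 - Δ_0) = -12
  1·σ_1 + 4·σ_2 + 1·σ_3 = 6(Δ_2 - Δ_1) = -42
Natural end conditions: σ_0 = σ_3 = 0.
Hence σ_0 = 0, σ_1 = -2/5, σ_2 = -52/5, σ_3 = 0.
On [0, 1], S(x) = -6 + 61/15·x + 0·x² - 1/15·x³.
With x = 1/3: S(1/3) = -1882/405.

-4.6469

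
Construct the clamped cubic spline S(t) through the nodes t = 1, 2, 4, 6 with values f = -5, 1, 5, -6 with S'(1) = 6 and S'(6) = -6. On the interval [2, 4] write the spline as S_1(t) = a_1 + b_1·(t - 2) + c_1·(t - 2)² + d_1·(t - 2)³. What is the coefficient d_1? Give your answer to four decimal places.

-0.2663

Let M_i = S''(x_i). Step sizes h_i = 1, 2, 2; slopes of the chords Δ_i = (y_(i+1) - y_i)/h_i = 6, 2, -11/2.
  1·M_0 + 6·M_1 + 2·M_2 = 6(Δ_1 - Δ_0) = -24
  2·M_1 + 8·M_2 + 2·M_3 = 6(Δ_2 - Δ_1) = -45
Clamped end conditions give two more equations: 2h_0·M_0 + h_0·M_1 = 6(Δ_0 - S'(1)) = 0 and h_2·M_2 + 2h_2·M_3 = 6(S'(6) - Δ_2) = -3.
Solving the tridiagonal system: M_0 = 27/23, M_1 = -54/23, M_2 = -255/46, M_3 = 93/46.
On [2, 4], with S_1(t) = a_1 + b_1·(t - 2) + c_1·(t - 2)² + d_1·(t - 2)³: c_1 = M_1/2 = -27/23, d_1 = (M_2 - M_1)/(6h_1) = -49/184, b_1 = Δ_1 - h_1(2M_1 + M_2)/6 = 249/46.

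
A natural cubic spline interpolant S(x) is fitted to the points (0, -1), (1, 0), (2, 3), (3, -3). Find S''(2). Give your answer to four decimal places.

Let M_i = S''(x_i). Step sizes h_i = 1, 1, 1; slopes of the chords Δ_i = (y_(i+1) - y_i)/h_i = 1, 3, -6.
  1·M_0 + 4·M_1 + 1·M_2 = 6(Δ_1 - Δ_0) = 12
  1·M_1 + 4·M_2 + 1·M_3 = 6(Δ_2 - Δ_1) = -54
Natural end conditions: M_0 = M_3 = 0.
Solving: M_0 = 0, M_1 = 34/5, M_2 = -76/5, M_3 = 0.

-15.2000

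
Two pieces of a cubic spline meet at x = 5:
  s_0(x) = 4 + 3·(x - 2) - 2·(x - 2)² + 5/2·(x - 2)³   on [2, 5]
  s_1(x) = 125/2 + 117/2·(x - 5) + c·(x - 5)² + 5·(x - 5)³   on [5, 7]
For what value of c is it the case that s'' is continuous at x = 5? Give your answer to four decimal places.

20.5000

s_0''(x) = -4 + 15·(x - 2), so s_0''(5) = 41. On the right, s_1''(5) = 2c, so c = 41/2.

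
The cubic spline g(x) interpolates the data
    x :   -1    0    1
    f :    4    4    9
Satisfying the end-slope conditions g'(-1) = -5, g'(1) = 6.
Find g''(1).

1

Write M_i for g''(x_i). With h_i = 1, 1 and divided differences Δ_i = 0, 5, the continuity of g' gives the tridiagonal system
  1·M_0 + 4·M_1 + 1·M_2 = 6(Δ_1 - Δ_0) = 30
Clamped end conditions give two more equations: 2h_0·M_0 + h_0·M_1 = 6(Δ_0 - g'(-1)) = 30 and h_1·M_1 + 2h_1·M_2 = 6(g'(1) - Δ_1) = 6.
Solving the tridiagonal system: M_0 = 13, M_1 = 4, M_2 = 1.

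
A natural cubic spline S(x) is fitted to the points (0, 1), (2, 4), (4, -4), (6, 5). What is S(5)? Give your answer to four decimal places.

Write M_i for S''(x_i). With h_i = 2, 2, 2 and divided differences Δ_i = 3/2, -4, 9/2, the continuity of S' gives the tridiagonal system
  2·M_0 + 8·M_1 + 2·M_2 = 6(Δ_1 - Δ_0) = -33
  2·M_1 + 8·M_2 + 2·M_3 = 6(Δ_2 - Δ_1) = 51
Natural end conditions: M_0 = M_3 = 0.
Solving the tridiagonal system: M_0 = 0, M_1 = -61/10, M_2 = 79/10, M_3 = 0.
On [4, 6], S(x) = -4 - 23/30·(x - 4) + 79/20·(x - 4)² - 79/120·(x - 4)³.
With (x - 4) = 1: S(5) = -59/40.

-1.4750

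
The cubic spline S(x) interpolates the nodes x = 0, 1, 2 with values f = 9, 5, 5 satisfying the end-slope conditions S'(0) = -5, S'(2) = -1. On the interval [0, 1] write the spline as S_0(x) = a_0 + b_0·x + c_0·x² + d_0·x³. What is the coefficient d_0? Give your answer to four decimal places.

1.5000

Let m_i = S''(x_i). Step sizes h_i = 1, 1; slopes of the chords Δ_i = (y_(i+1) - y_i)/h_i = -4, 0.
  1·m_0 + 4·m_1 + 1·m_2 = 6(Δ_1 - Δ_0) = 24
Clamped end conditions give two more equations: 2h_0·m_0 + h_0·m_1 = 6(Δ_0 - S'(0)) = 6 and h_1·m_1 + 2h_1·m_2 = 6(S'(2) - Δ_1) = -6.
Solving: m_0 = -1, m_1 = 8, m_2 = -7.
On [0, 1], with S_0(x) = a_0 + b_0·x + c_0·x² + d_0·x³: c_0 = m_0/2 = -1/2, d_0 = (m_1 - m_0)/(6h_0) = 3/2, b_0 = Δ_0 - h_0(2m_0 + m_1)/6 = -5.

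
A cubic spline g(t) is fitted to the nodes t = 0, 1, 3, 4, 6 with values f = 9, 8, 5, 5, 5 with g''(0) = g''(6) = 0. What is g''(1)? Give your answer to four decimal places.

Let M_i = g''(x_i). Step sizes h_i = 1, 2, 1, 2; slopes of the chords Δ_i = (y_(i+1) - y_i)/h_i = -1, -3/2, 0, 0.
  1·M_0 + 6·M_1 + 2·M_2 = 6(Δ_1 - Δ_0) = -3
  2·M_1 + 6·M_2 + 1·M_3 = 6(Δ_2 - Δ_1) = 9
  1·M_2 + 6·M_3 + 2·M_4 = 6(Δ_3 - Δ_2) = 0
Natural end conditions: M_0 = M_4 = 0.
Solving: M_0 = 0, M_1 = -71/62, M_2 = 60/31, M_3 = -10/31, M_4 = 0.

-1.1452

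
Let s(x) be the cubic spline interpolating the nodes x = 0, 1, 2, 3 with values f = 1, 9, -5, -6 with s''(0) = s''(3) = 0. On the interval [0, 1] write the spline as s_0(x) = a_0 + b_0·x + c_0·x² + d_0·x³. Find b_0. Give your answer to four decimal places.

14.7333

Let σ_i = s''(x_i). Step sizes h_i = 1, 1, 1; slopes of the chords Δ_i = (y_(i+1) - y_i)/h_i = 8, -14, -1.
  1·σ_0 + 4·σ_1 + 1·σ_2 = 6(Δ_1 - Δ_0) = -132
  1·σ_1 + 4·σ_2 + 1·σ_3 = 6(Δ_2 - Δ_1) = 78
Natural end conditions: σ_0 = σ_3 = 0.
Hence σ_0 = 0, σ_1 = -202/5, σ_2 = 148/5, σ_3 = 0.
On [0, 1], with s_0(x) = a_0 + b_0·x + c_0·x² + d_0·x³: c_0 = σ_0/2 = 0, d_0 = (σ_1 - σ_0)/(6h_0) = -101/15, b_0 = Δ_0 - h_0(2σ_0 + σ_1)/6 = 221/15.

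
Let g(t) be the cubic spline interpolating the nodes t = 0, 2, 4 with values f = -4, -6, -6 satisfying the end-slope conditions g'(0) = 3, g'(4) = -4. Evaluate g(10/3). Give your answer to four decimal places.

-4.8889

Write M_i for g''(x_i). With h_i = 2, 2 and divided differences Δ_i = -1, 0, the continuity of g' gives the tridiagonal system
  2·M_0 + 8·M_1 + 2·M_2 = 6(Δ_1 - Δ_0) = 6
Clamped end conditions give two more equations: 2h_0·M_0 + h_0·M_1 = 6(Δ_0 - g'(0)) = -24 and h_1·M_1 + 2h_1·M_2 = 6(g'(4) - Δ_1) = -24.
Hence M_0 = -17/2, M_1 = 5, M_2 = -17/2.
On [2, 4], g(t) = -6 - 1/2·(t - 2) + 5/2·(t - 2)² - 9/8·(t - 2)³.
With (t - 2) = 4/3: g(10/3) = -44/9.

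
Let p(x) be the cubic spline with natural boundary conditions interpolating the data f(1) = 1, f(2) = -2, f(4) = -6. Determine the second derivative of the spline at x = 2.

Put M_i = p'' at the i-th knot. Here h = (1, 2) and Δ = (-3, -2), so the interior equations h_(i-1)·M_(i-1) + 2(h_(i-1)+h_i)·M_i + h_i·M_(i+1) = 6(Δ_i − Δ_(i-1)) read
  1·M_0 + 6·M_1 + 2·M_2 = 6(Δ_1 - Δ_0) = 6
Natural end conditions: M_0 = M_2 = 0.
Solving: M_0 = 0, M_1 = 1, M_2 = 0.

1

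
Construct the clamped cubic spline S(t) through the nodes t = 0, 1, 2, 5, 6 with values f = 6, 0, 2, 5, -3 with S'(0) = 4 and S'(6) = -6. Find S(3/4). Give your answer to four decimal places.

1.8818

With M_i denoting the second derivative at x_i, h_i = 1, 1, 3, 1, and Δ_i = (y_(i+1) − y_i)/h_i = -6, 2, 1, -8:
  1·M_0 + 4·M_1 + 1·M_2 = 6(Δ_1 - Δ_0) = 48
  1·M_1 + 8·M_2 + 3·M_3 = 6(Δ_2 - Δ_1) = -6
  3·M_2 + 8·M_3 + 1·M_4 = 6(Δ_3 - Δ_2) = -54
Clamped end conditions give two more equations: 2h_0·M_0 + h_0·M_1 = 6(Δ_0 - S'(0)) = -60 and h_3·M_3 + 2h_3·M_4 = 6(S'(6) - Δ_3) = 12.
Solving the tridiagonal system: M_0 = -1567/38, M_1 = 427/19, M_2 = -25/38, M_3 = -147/19, M_4 = 375/38.
On [0, 1], S(t) = 6 + 4·t - 1567/76·t² + 807/76·t³.
With t = 3/4: S(3/4) = 9153/4864.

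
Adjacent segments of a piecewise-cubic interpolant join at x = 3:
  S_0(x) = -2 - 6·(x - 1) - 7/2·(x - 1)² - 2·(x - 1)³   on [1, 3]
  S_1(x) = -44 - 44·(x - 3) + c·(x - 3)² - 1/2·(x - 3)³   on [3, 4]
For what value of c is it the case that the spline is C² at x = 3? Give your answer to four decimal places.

-15.5000

S_0''(x) = -7 - 12·(x - 1), so S_0''(3) = -31. On the right, S_1''(3) = 2c, so c = -31/2.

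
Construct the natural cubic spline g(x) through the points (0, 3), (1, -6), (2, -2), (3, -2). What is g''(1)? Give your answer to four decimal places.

22.4000

With M_i denoting the second derivative at x_i, h_i = 1, 1, 1, and Δ_i = (y_(i+1) − y_i)/h_i = -9, 4, 0:
  1·M_0 + 4·M_1 + 1·M_2 = 6(Δ_1 - Δ_0) = 78
  1·M_1 + 4·M_2 + 1·M_3 = 6(Δ_2 - Δ_1) = -24
Natural end conditions: M_0 = M_3 = 0.
Solving: M_0 = 0, M_1 = 112/5, M_2 = -58/5, M_3 = 0.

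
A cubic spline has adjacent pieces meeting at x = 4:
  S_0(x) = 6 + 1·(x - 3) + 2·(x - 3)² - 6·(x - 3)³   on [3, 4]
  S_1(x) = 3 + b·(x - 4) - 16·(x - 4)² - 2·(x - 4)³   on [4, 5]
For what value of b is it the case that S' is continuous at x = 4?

-13

S_0'(x) = 1 + 4·(x - 3) - 18·(x - 3)², so S_0'(4) = -13. On the right, S_1'(4) = b, so b = -13.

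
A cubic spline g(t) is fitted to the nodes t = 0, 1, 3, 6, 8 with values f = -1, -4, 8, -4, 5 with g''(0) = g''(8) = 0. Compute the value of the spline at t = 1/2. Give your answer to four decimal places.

-3.2930

With m_i denoting the second derivative at x_i, h_i = 1, 2, 3, 2, and Δ_i = (y_(i+1) − y_i)/h_i = -3, 6, -4, 9/2:
  1·m_0 + 6·m_1 + 2·m_2 = 6(Δ_1 - Δ_0) = 54
  2·m_1 + 10·m_2 + 3·m_3 = 6(Δ_2 - Δ_1) = -60
  3·m_2 + 10·m_3 + 2·m_4 = 6(Δ_3 - Δ_2) = 51
Natural end conditions: m_0 = m_4 = 0.
Solving: m_0 = 0, m_1 = 3210/253, m_2 = -2799/253, m_3 = 2130/253, m_4 = 0.
On [0, 1], g(t) = -1 - 1294/253·t + 0·t² + 535/253·t³.
With t = 1/2: g(1/2) = -6665/2024.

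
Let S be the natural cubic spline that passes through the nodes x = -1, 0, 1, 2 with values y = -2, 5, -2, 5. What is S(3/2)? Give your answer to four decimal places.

Put M_i = S'' at the i-th knot. Here h = (1, 1, 1) and Δ = (7, -7, 7), so the interior equations h_(i-1)·M_(i-1) + 2(h_(i-1)+h_i)·M_i + h_i·M_(i+1) = 6(Δ_i − Δ_(i-1)) read
  1·M_0 + 4·M_1 + 1·M_2 = 6(Δ_1 - Δ_0) = -84
  1·M_1 + 4·M_2 + 1·M_3 = 6(Δ_2 - Δ_1) = 84
Natural end conditions: M_0 = M_3 = 0.
Forward elimination and back-substitution give M_0 = 0, M_1 = -28, M_2 = 28, M_3 = 0.
On [1, 2], S(x) = -2 - 7/3·(x - 1) + 14·(x - 1)² - 14/3·(x - 1)³.
With (x - 1) = 1/2: S(3/2) = -1/4.

-0.2500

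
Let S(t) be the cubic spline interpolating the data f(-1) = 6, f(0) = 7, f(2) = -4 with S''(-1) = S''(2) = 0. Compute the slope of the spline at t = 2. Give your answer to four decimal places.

-7.6667

Put m_i = S'' at the i-th knot. Here h = (1, 2) and Δ = (1, -11/2), so the interior equations h_(i-1)·m_(i-1) + 2(h_(i-1)+h_i)·m_i + h_i·m_(i+1) = 6(Δ_i − Δ_(i-1)) read
  1·m_0 + 6·m_1 + 2·m_2 = 6(Δ_1 - Δ_0) = -39
Natural end conditions: m_0 = m_2 = 0.
Forward elimination and back-substitution give m_0 = 0, m_1 = -13/2, m_2 = 0.
On [0, 2], S'(t) = b_1 + 2c_1·t + 3d_1·t² with b_1 = Δ_1 - h_1(2m_1 + m_2)/6 = -7/6, c_1 = m_1/2 = -13/4, d_1 = (m_2 - m_1)/(6h_1) = 13/24. So S'(2) = -23/3.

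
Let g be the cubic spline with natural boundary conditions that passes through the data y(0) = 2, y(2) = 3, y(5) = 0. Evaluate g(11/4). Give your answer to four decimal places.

2.6930

Write M_i for g''(x_i). With h_i = 2, 3 and divided differences Δ_i = 1/2, -1, the continuity of g' gives the tridiagonal system
  2·M_0 + 10·M_1 + 3·M_2 = 6(Δ_1 - Δ_0) = -9
Natural end conditions: M_0 = M_2 = 0.
Hence M_0 = 0, M_1 = -9/10, M_2 = 0.
On [2, 5], g(x) = 3 - 1/10·(x - 2) - 9/20·(x - 2)² + 1/20·(x - 2)³.
With (x - 2) = 3/4: g(11/4) = 3447/1280.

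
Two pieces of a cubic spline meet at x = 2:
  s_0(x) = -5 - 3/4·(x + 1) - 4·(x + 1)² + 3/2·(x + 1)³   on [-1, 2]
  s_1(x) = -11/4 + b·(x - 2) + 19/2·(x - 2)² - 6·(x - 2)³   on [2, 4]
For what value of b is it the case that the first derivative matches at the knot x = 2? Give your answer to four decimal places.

s_0'(x) = -3/4 - 8·(x + 1) + 9/2·(x + 1)², so s_0'(2) = 63/4. On the right, s_1'(2) = b, so b = 63/4.

15.7500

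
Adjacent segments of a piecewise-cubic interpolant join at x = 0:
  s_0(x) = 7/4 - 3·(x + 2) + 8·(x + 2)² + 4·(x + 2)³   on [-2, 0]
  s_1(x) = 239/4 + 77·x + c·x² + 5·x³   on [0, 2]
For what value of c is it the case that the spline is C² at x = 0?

s_0''(x) = 16 + 24·(x + 2), so s_0''(0) = 64. On the right, s_1''(0) = 2c, so c = 32.

32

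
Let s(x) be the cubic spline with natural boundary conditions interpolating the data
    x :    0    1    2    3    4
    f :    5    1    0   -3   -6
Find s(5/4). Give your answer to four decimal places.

Write M_i for s''(x_i). With h_i = 1, 1, 1, 1 and divided differences Δ_i = -4, -1, -3, -3, the continuity of s' gives the tridiagonal system
  1·M_0 + 4·M_1 + 1·M_2 = 6(Δ_1 - Δ_0) = 18
  1·M_1 + 4·M_2 + 1·M_3 = 6(Δ_2 - Δ_1) = -12
  1·M_2 + 4·M_3 + 1·M_4 = 6(Δ_3 - Δ_2) = 0
Natural end conditions: M_0 = M_4 = 0.
Solving the tridiagonal system: M_0 = 0, M_1 = 159/28, M_2 = -33/7, M_3 = 33/28, M_4 = 0.
On [1, 2], s(x) = 1 - 59/28·(x - 1) + 159/56·(x - 1)² - 97/56·(x - 1)³.
With (x - 1) = 1/4: s(5/4) = 2235/3584.

0.6236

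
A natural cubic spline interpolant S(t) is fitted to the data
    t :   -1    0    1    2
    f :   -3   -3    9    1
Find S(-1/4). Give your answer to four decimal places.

Write M_i for S''(x_i). With h_i = 1, 1, 1 and divided differences Δ_i = 0, 12, -8, the continuity of S' gives the tridiagonal system
  1·M_0 + 4·M_1 + 1·M_2 = 6(Δ_1 - Δ_0) = 72
  1·M_1 + 4·M_2 + 1·M_3 = 6(Δ_2 - Δ_1) = -120
Natural end conditions: M_0 = M_3 = 0.
Solving the tridiagonal system: M_0 = 0, M_1 = 136/5, M_2 = -184/5, M_3 = 0.
On [-1, 0], S(t) = -3 - 68/15·(t + 1) + 0·(t + 1)² + 68/15·(t + 1)³.
With (t + 1) = 3/4: S(-1/4) = -359/80.

-4.4875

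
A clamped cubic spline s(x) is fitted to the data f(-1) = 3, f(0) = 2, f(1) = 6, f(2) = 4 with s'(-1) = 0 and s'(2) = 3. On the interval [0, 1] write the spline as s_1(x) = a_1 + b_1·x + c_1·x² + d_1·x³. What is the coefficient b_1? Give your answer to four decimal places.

Write m_i for s''(x_i). With h_i = 1, 1, 1 and divided differences Δ_i = -1, 4, -2, the continuity of s' gives the tridiagonal system
  1·m_0 + 4·m_1 + 1·m_2 = 6(Δ_1 - Δ_0) = 30
  1·m_1 + 4·m_2 + 1·m_3 = 6(Δ_2 - Δ_1) = -36
Clamped end conditions give two more equations: 2h_0·m_0 + h_0·m_1 = 6(Δ_0 - s'(-1)) = -6 and h_2·m_2 + 2h_2·m_3 = 6(s'(2) - Δ_2) = 30.
Solving the tridiagonal system: m_0 = -52/5, m_1 = 74/5, m_2 = -94/5, m_3 = 122/5.
On [0, 1], with s_1(x) = a_1 + b_1·x + c_1·x² + d_1·x³: c_1 = m_1/2 = 37/5, d_1 = (m_2 - m_1)/(6h_1) = -28/5, b_1 = Δ_1 - h_1(2m_1 + m_2)/6 = 11/5.

2.2000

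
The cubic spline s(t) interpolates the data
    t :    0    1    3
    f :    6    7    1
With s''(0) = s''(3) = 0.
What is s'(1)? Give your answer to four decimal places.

Write m_i for s''(x_i). With h_i = 1, 2 and divided differences Δ_i = 1, -3, the continuity of s' gives the tridiagonal system
  1·m_0 + 6·m_1 + 2·m_2 = 6(Δ_1 - Δ_0) = -24
Natural end conditions: m_0 = m_2 = 0.
Hence m_0 = 0, m_1 = -4, m_2 = 0.
On [1, 3], s'(t) = b_1 + 2c_1·(t - 1) + 3d_1·(t - 1)² with b_1 = Δ_1 - h_1(2m_1 + m_2)/6 = -1/3, c_1 = m_1/2 = -2, d_1 = (m_2 - m_1)/(6h_1) = 1/3. So s'(1) = -1/3.

-0.3333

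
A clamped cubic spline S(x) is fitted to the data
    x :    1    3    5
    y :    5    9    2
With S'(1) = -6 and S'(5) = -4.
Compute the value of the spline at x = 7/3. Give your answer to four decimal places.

6.6667

Put m_i = S'' at the i-th knot. Here h = (2, 2) and Δ = (2, -7/2), so the interior equations h_(i-1)·m_(i-1) + 2(h_(i-1)+h_i)·m_i + h_i·m_(i+1) = 6(Δ_i − Δ_(i-1)) read
  2·m_0 + 8·m_1 + 2·m_2 = 6(Δ_1 - Δ_0) = -33
Clamped end conditions give two more equations: 2h_0·m_0 + h_0·m_1 = 6(Δ_0 - S'(1)) = 48 and h_1·m_1 + 2h_1·m_2 = 6(S'(5) - Δ_1) = -3.
Forward elimination and back-substitution give m_0 = 133/8, m_1 = -37/4, m_2 = 31/8.
On [1, 3], S(x) = 5 - 6·(x - 1) + 133/16·(x - 1)² - 69/32·(x - 1)³.
With (x - 1) = 4/3: S(7/3) = 20/3.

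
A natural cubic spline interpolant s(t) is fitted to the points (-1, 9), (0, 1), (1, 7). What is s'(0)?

-1

Put m_i = s'' at the i-th knot. Here h = (1, 1) and Δ = (-8, 6), so the interior equations h_(i-1)·m_(i-1) + 2(h_(i-1)+h_i)·m_i + h_i·m_(i+1) = 6(Δ_i − Δ_(i-1)) read
  1·m_0 + 4·m_1 + 1·m_2 = 6(Δ_1 - Δ_0) = 84
Natural end conditions: m_0 = m_2 = 0.
Hence m_0 = 0, m_1 = 21, m_2 = 0.
On [0, 1], s'(t) = b_1 + 2c_1·t + 3d_1·t² with b_1 = Δ_1 - h_1(2m_1 + m_2)/6 = -1, c_1 = m_1/2 = 21/2, d_1 = (m_2 - m_1)/(6h_1) = -7/2. So s'(0) = -1.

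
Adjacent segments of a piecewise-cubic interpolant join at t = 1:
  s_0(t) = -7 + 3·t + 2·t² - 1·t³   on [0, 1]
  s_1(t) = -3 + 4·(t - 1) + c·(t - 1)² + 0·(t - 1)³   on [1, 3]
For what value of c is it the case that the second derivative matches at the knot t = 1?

-1

s_0''(t) = 4 - 6·t, so s_0''(1) = -2. On the right, s_1''(1) = 2c, so c = -1.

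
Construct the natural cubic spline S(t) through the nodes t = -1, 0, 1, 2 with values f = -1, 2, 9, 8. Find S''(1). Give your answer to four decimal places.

Write M_i for S''(x_i). With h_i = 1, 1, 1 and divided differences Δ_i = 3, 7, -1, the continuity of S' gives the tridiagonal system
  1·M_0 + 4·M_1 + 1·M_2 = 6(Δ_1 - Δ_0) = 24
  1·M_1 + 4·M_2 + 1·M_3 = 6(Δ_2 - Δ_1) = -48
Natural end conditions: M_0 = M_3 = 0.
Hence M_0 = 0, M_1 = 48/5, M_2 = -72/5, M_3 = 0.

-14.4000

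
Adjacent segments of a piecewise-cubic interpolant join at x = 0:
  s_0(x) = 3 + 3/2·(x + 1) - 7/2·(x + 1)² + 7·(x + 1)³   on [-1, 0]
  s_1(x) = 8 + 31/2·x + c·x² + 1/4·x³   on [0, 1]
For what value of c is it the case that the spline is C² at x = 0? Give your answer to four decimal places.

s_0''(x) = -7 + 42·(x + 1), so s_0''(0) = 35. On the right, s_1''(0) = 2c, so c = 35/2.

17.5000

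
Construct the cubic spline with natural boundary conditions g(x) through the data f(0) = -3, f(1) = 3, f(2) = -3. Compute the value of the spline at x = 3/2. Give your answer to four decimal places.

1.1250

Write M_i for g''(x_i). With h_i = 1, 1 and divided differences Δ_i = 6, -6, the continuity of g' gives the tridiagonal system
  1·M_0 + 4·M_1 + 1·M_2 = 6(Δ_1 - Δ_0) = -72
Natural end conditions: M_0 = M_2 = 0.
Solving: M_0 = 0, M_1 = -18, M_2 = 0.
On [1, 2], g(x) = 3 + 0·(x - 1) - 9·(x - 1)² + 3·(x - 1)³.
With (x - 1) = 1/2: g(3/2) = 9/8.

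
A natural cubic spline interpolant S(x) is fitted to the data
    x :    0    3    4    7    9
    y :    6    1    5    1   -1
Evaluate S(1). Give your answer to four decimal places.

2.1509

Put M_i = S'' at the i-th knot. Here h = (3, 1, 3, 2) and Δ = (-5/3, 4, -4/3, -1), so the interior equations h_(i-1)·M_(i-1) + 2(h_(i-1)+h_i)·M_i + h_i·M_(i+1) = 6(Δ_i − Δ_(i-1)) read
  3·M_0 + 8·M_1 + 1·M_2 = 6(Δ_1 - Δ_0) = 34
  1·M_1 + 8·M_2 + 3·M_3 = 6(Δ_2 - Δ_1) = -32
  3·M_2 + 10·M_3 + 2·M_4 = 6(Δ_3 - Δ_2) = 2
Natural end conditions: M_0 = M_4 = 0.
Forward elimination and back-substitution give M_0 = 0, M_1 = 1370/279, M_2 = -1474/279, M_3 = 166/93, M_4 = 0.
On [0, 3], S(x) = 6 - 1150/279·x + 0·x² + 685/2511·x³.
With x = 1: S(1) = 5401/2511.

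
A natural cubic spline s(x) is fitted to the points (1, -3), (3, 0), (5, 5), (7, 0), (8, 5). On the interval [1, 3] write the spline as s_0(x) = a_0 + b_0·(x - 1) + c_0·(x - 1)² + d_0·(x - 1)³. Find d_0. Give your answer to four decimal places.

0.2043

Put M_i = s'' at the i-th knot. Here h = (2, 2, 2, 1) and Δ = (3/2, 5/2, -5/2, 5), so the interior equations h_(i-1)·M_(i-1) + 2(h_(i-1)+h_i)·M_i + h_i·M_(i+1) = 6(Δ_i − Δ_(i-1)) read
  2·M_0 + 8·M_1 + 2·M_2 = 6(Δ_1 - Δ_0) = 6
  2·M_1 + 8·M_2 + 2·M_3 = 6(Δ_2 - Δ_1) = -30
  2·M_2 + 6·M_3 + 1·M_4 = 6(Δ_3 - Δ_2) = 45
Natural end conditions: M_0 = M_4 = 0.
Hence M_0 = 0, M_1 = 201/82, M_2 = -279/41, M_3 = 801/82, M_4 = 0.
On [1, 3], with s_0(x) = a_0 + b_0·(x - 1) + c_0·(x - 1)² + d_0·(x - 1)³: c_0 = M_0/2 = 0, d_0 = (M_1 - M_0)/(6h_0) = 67/328, b_0 = Δ_0 - h_0(2M_0 + M_1)/6 = 28/41.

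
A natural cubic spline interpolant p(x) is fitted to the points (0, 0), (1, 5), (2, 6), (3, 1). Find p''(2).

With m_i denoting the second derivative at x_i, h_i = 1, 1, 1, and Δ_i = (y_(i+1) − y_i)/h_i = 5, 1, -5:
  1·m_0 + 4·m_1 + 1·m_2 = 6(Δ_1 - Δ_0) = -24
  1·m_1 + 4·m_2 + 1·m_3 = 6(Δ_2 - Δ_1) = -36
Natural end conditions: m_0 = m_3 = 0.
Hence m_0 = 0, m_1 = -4, m_2 = -8, m_3 = 0.

-8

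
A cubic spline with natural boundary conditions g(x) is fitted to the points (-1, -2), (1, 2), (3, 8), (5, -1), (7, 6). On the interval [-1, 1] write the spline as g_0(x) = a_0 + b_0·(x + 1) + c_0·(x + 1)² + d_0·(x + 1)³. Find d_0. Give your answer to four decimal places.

0.2366

With m_i denoting the second derivative at x_i, h_i = 2, 2, 2, 2, and Δ_i = (y_(i+1) − y_i)/h_i = 2, 3, -9/2, 7/2:
  2·m_0 + 8·m_1 + 2·m_2 = 6(Δ_1 - Δ_0) = 6
  2·m_1 + 8·m_2 + 2·m_3 = 6(Δ_2 - Δ_1) = -45
  2·m_2 + 8·m_3 + 2·m_4 = 6(Δ_3 - Δ_2) = 48
Natural end conditions: m_0 = m_4 = 0.
Hence m_0 = 0, m_1 = 159/56, m_2 = -117/14, m_3 = 453/56, m_4 = 0.
On [-1, 1], with g_0(x) = a_0 + b_0·(x + 1) + c_0·(x + 1)² + d_0·(x + 1)³: c_0 = m_0/2 = 0, d_0 = (m_1 - m_0)/(6h_0) = 53/224, b_0 = Δ_0 - h_0(2m_0 + m_1)/6 = 59/56.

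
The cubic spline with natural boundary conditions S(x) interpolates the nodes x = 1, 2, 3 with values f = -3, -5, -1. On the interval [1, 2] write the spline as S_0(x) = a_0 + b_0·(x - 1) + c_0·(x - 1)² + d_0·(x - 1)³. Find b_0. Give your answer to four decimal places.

Write M_i for S''(x_i). With h_i = 1, 1 and divided differences Δ_i = -2, 4, the continuity of S' gives the tridiagonal system
  1·M_0 + 4·M_1 + 1·M_2 = 6(Δ_1 - Δ_0) = 36
Natural end conditions: M_0 = M_2 = 0.
Forward elimination and back-substitution give M_0 = 0, M_1 = 9, M_2 = 0.
On [1, 2], with S_0(x) = a_0 + b_0·(x - 1) + c_0·(x - 1)² + d_0·(x - 1)³: c_0 = M_0/2 = 0, d_0 = (M_1 - M_0)/(6h_0) = 3/2, b_0 = Δ_0 - h_0(2M_0 + M_1)/6 = -7/2.

-3.5000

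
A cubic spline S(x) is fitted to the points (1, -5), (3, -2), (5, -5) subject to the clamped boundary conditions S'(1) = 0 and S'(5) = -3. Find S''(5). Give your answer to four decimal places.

Write σ_i for S''(x_i). With h_i = 2, 2 and divided differences Δ_i = 3/2, -3/2, the continuity of S' gives the tridiagonal system
  2·σ_0 + 8·σ_1 + 2·σ_2 = 6(Δ_1 - Δ_0) = -18
Clamped end conditions give two more equations: 2h_0·σ_0 + h_0·σ_1 = 6(Δ_0 - S'(1)) = 9 and h_1·σ_1 + 2h_1·σ_2 = 6(S'(5) - Δ_1) = -9.
Forward elimination and back-substitution give σ_0 = 15/4, σ_1 = -3, σ_2 = -3/4.

-0.7500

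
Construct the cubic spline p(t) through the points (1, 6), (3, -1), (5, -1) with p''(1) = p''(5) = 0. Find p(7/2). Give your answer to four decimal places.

-1.5742

Put M_i = p'' at the i-th knot. Here h = (2, 2) and Δ = (-7/2, 0), so the interior equations h_(i-1)·M_(i-1) + 2(h_(i-1)+h_i)·M_i + h_i·M_(i+1) = 6(Δ_i − Δ_(i-1)) read
  2·M_0 + 8·M_1 + 2·M_2 = 6(Δ_1 - Δ_0) = 21
Natural end conditions: M_0 = M_2 = 0.
Solving the tridiagonal system: M_0 = 0, M_1 = 21/8, M_2 = 0.
On [3, 5], p(t) = -1 - 7/4·(t - 3) + 21/16·(t - 3)² - 7/32·(t - 3)³.
With (t - 3) = 1/2: p(7/2) = -403/256.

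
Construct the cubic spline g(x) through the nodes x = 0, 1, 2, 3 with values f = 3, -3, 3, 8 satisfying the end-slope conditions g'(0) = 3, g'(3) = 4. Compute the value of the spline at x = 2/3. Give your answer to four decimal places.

-0.8173

Put M_i = g'' at the i-th knot. Here h = (1, 1, 1) and Δ = (-6, 6, 5), so the interior equations h_(i-1)·M_(i-1) + 2(h_(i-1)+h_i)·M_i + h_i·M_(i+1) = 6(Δ_i − Δ_(i-1)) read
  1·M_0 + 4·M_1 + 1·M_2 = 6(Δ_1 - Δ_0) = 72
  1·M_1 + 4·M_2 + 1·M_3 = 6(Δ_2 - Δ_1) = -6
Clamped end conditions give two more equations: 2h_0·M_0 + h_0·M_1 = 6(Δ_0 - g'(0)) = -54 and h_2·M_2 + 2h_2·M_3 = 6(g'(3) - Δ_2) = -6.
Forward elimination and back-substitution give M_0 = -638/15, M_1 = 466/15, M_2 = -146/15, M_3 = 28/15.
On [0, 1], g(x) = 3 + 3·x - 319/15·x² + 184/15·x³.
With x = 2/3: g(2/3) = -331/405.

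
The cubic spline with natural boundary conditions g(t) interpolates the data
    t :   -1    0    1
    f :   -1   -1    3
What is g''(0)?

Let M_i = g''(x_i). Step sizes h_i = 1, 1; slopes of the chords Δ_i = (y_(i+1) - y_i)/h_i = 0, 4.
  1·M_0 + 4·M_1 + 1·M_2 = 6(Δ_1 - Δ_0) = 24
Natural end conditions: M_0 = M_2 = 0.
Solving: M_0 = 0, M_1 = 6, M_2 = 0.

6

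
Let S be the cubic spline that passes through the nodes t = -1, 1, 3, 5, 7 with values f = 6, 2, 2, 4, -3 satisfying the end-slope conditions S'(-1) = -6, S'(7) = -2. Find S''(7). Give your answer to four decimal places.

Put M_i = S'' at the i-th knot. Here h = (2, 2, 2, 2) and Δ = (-2, 0, 1, -7/2), so the interior equations h_(i-1)·M_(i-1) + 2(h_(i-1)+h_i)·M_i + h_i·M_(i+1) = 6(Δ_i − Δ_(i-1)) read
  2·M_0 + 8·M_1 + 2·M_2 = 6(Δ_1 - Δ_0) = 12
  2·M_1 + 8·M_2 + 2·M_3 = 6(Δ_2 - Δ_1) = 6
  2·M_2 + 8·M_3 + 2·M_4 = 6(Δ_3 - Δ_2) = -27
Clamped end conditions give two more equations: 2h_0·M_0 + h_0·M_1 = 6(Δ_0 - S'(-1)) = 24 and h_3·M_3 + 2h_3·M_4 = 6(S'(7) - Δ_3) = 9.
Solving the tridiagonal system: M_0 = 101/16, M_1 = -5/8, M_2 = 35/16, M_3 = -41/8, M_4 = 77/16.

4.8125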